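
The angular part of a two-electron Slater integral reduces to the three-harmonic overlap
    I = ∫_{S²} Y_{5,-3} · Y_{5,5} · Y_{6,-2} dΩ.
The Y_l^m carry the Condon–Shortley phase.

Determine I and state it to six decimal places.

0.140602

Rules hold: Σm=0, L=16 even, 0≤6≤10.
N = 11·11·13 = 1573
Δ = 4!·6!·6!/17! = 1/28588560
Racah Σ t=0..4: t=0:+1/345600 t=1:−1/13824 t=2:+1/5184 t=3:−1/13824 t=4:+1/345600 = 7/129600
⇒ 3j(5 5 6; 0 0 0)² = 80/7293, sgn +1
Racah Σ t=4..4: t=4:+1/829440 = 1/829440
⇒ 3j(5 5 6; -3 5 -2)² = 35/2431, sgn +1
4πI² = N·(3j₀)²·(3jₘ)² = 2800/11271
I = +1·√(0.248425/4π) = 0.14060244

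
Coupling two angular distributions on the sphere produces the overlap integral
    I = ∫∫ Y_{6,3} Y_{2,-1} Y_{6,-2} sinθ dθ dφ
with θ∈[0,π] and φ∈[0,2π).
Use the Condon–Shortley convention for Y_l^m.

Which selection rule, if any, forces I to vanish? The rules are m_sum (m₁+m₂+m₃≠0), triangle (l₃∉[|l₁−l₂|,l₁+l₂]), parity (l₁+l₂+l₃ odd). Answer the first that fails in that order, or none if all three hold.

none

Σmᵢ = 0  ✓
l₃∈[|l₁−l₂|,l₁+l₂]=[4,8], have l₃=6  ✓
Σlᵢ = 14 ⇒ even  ✓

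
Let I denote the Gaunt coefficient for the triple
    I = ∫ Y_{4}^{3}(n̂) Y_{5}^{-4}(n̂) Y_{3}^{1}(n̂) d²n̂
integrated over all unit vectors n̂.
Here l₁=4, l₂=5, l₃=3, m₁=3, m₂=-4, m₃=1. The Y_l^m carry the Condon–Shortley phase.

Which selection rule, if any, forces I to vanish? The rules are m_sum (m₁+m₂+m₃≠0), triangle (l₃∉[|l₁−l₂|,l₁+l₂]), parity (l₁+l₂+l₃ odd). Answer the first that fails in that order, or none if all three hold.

none

m₁+m₂+m₃ = 3 − 4 + 1 = 0  ✓
triangle: |4−5|=1 ≤ l₃=3 ≤ 4+5=9  ✓
parity: l₁+l₂+l₃ = 12 is even  ✓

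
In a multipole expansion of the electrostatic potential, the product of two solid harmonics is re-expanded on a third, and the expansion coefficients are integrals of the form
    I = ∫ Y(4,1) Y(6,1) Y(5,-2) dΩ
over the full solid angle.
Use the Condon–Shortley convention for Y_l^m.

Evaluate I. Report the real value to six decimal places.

0.000000

L=15 odd ⇒ parity kills the (l;000) factor ⇒ I = 0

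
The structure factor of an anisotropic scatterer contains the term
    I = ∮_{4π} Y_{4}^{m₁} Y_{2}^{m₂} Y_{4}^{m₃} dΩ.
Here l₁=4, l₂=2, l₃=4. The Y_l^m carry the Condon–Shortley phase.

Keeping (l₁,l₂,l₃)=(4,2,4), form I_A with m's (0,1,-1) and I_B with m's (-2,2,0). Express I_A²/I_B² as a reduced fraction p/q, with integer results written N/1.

1/18

Same 4,2,4: normalisation and zero-m 3j drop out of the ratio.
A: Δ: 2! 6! 2! / 11! → 1/13860; sum: t=1:−1/72 t=2:+1/96 = -1/288; 3j²(4 2 4; 0 1 -1) = Δ·Π!·Σ² = 1/462  (sign +1)
B: Δ: 2! 6! 2! / 11! → 1/13860; sum: t=2:+1/192 = 1/192; 3j²(4 2 4; -2 2 0) = Δ·Π!·Σ² = 3/77  (sign +1)
I_A²/I_B² = (1/462)/(3/77) = 1/18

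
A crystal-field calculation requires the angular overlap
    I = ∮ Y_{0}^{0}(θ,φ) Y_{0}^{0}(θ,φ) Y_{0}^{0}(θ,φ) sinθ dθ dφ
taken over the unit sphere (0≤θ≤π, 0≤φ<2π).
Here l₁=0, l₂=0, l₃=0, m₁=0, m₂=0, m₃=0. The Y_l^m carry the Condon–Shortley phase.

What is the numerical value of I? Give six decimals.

0.282095

Checks pass: Σm=0; 0 even; l₃=0∈[0,0].
(2·0+1)(2·0+1)(2·0+1) = 1
Δ: 0! 0! 0! / 1! → 1/1
sum: t=0:+1/1 = 1/1
3j²(0 0 0; 0 0 0) = Δ·Π!·Σ² = 1/1  (sign +1)
(m-triple is (0,0,0) — same symbol as above.)
combine: 4πI² = 1·1·1 = 1/1
take √, sign +1: I = 0.28209479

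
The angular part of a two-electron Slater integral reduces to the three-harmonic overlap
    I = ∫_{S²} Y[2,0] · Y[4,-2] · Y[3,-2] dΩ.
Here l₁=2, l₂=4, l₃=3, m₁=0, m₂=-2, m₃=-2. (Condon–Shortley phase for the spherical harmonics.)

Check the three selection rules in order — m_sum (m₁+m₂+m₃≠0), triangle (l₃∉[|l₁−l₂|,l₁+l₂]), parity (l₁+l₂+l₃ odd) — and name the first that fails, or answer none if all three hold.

m_sum

m₁+m₂+m₃ = 0 − 2 − 2 = -4  ✗
triangle: |2−4|=2 ≤ l₃=3 ≤ 2+4=6
parity: l₁+l₂+l₃ = 9 is odd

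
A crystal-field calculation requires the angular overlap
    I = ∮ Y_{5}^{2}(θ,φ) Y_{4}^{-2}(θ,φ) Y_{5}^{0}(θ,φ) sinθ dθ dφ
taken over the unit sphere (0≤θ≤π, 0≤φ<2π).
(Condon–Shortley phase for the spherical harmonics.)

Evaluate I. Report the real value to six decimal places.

-0.099440

Rules hold: Σm=0, L=14 even, 1≤5≤9.
N = 11·9·11 = 1089
Δ = 4!·6!·4!/15! = 1/3153150
Racah Σ t=0..4: t=0:+1/69120 t=1:−1/1728 t=2:+1/576 t=3:−1/1728 t=4:+1/69120 = 7/11520
⇒ 3j(5 4 5; 0 0 0)² = 2/143, sgn -1
Racah Σ t=0..2: t=0:+1/3456 t=1:−1/1728 t=2:+1/11520 = -7/34560
⇒ 3j(5 4 5; 2 -2 0)² = 7/858, sgn +1
4πI² = N·(3j₀)²·(3jₘ)² = 21/169
I = -1·√(0.12426/4π) = -0.09944006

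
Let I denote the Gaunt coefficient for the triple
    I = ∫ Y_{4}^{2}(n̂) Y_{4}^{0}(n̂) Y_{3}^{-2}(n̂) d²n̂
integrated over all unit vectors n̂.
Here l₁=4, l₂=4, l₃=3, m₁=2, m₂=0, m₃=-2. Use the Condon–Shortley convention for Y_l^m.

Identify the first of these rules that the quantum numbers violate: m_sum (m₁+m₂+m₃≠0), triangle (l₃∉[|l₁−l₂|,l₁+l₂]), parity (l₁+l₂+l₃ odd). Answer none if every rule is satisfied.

azimuthal sum: 2 + 0 − 2 = 0  ✓
0 ≤ 3 ≤ 8 (triangle on l)  ✓
L = 4 + 4 + 3 = 11 (odd)  ✗

parity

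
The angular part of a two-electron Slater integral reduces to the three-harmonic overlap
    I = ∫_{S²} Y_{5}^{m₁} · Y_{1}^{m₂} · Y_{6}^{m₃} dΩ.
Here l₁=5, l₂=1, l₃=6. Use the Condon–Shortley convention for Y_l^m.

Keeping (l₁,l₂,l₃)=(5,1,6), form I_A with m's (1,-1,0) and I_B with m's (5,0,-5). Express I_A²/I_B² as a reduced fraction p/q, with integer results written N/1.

l's match ⇒ only the (l;m) 3-j factors differ between A and B.
A: triangle coeff Δ(5,1,6) = 1/858; Σ_t [0,0]: t=0:+1/34560 = 1/34560; (3j)²=5/286 [(5 1 6; 1 -1 0)], sign=+1
B: triangle coeff Δ(5,1,6) = 1/858; Σ_t [0,0]: t=0:+1/3628800 = 1/3628800; (3j)²=1/78 [(5 1 6; 5 0 -5)], sign=-1
I_A²/I_B² = (5/286)/(1/78) = 15/11

15/11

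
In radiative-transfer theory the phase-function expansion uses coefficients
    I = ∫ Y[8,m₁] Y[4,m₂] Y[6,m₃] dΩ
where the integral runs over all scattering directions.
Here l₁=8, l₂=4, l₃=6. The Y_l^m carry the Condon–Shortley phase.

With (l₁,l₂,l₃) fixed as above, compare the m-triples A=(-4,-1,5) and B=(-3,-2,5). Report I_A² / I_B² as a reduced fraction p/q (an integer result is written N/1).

Same 8,4,6: normalisation and zero-m 3j drop out of the ratio.
A: Δ: 6! 10! 2! / 19! → 1/23279256; sum: t=2:+1/174182400 t=3:−1/26127360 = -17/522547200; 3j²(8 4 6; -4 -1 5) = Δ·Π!·Σ² = 935/62244  (sign +1)
B: Δ: 6! 10! 2! / 19! → 1/23279256; sum: t=1:−1/435456000 t=2:+1/34836480 = 23/870912000; 3j²(8 4 6; -3 -2 5) = Δ·Π!·Σ² = 5819/705432  (sign -1)
I_A²/I_B² = (935/62244)/(5819/705432) = 2890/1587

2890/1587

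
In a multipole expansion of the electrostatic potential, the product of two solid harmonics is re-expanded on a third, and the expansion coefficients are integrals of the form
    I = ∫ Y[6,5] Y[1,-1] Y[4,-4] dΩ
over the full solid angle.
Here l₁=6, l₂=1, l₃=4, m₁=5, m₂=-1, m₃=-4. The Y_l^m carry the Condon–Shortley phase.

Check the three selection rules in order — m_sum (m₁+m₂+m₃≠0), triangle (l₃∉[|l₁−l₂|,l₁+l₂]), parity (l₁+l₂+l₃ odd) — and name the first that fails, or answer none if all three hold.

m₁+m₂+m₃ = 5 − 1 − 4 = 0  ✓
triangle: |6−1|=5 ≤ l₃=4 ≤ 6+1=7  ✗
parity: l₁+l₂+l₃ = 11 is odd

triangle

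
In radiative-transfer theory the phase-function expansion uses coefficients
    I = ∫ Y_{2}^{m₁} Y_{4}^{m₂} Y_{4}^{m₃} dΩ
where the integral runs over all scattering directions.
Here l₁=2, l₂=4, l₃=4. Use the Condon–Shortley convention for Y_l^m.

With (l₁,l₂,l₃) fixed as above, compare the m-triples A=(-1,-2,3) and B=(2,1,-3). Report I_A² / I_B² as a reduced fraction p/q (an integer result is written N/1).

25/18

Same 2,4,4: normalisation and zero-m 3j drop out of the ratio.
A: Δ: 2! 2! 6! / 11! → 1/13860; sum: t=1:−1/240 t=2:+1/1440 = -1/288; 3j²(2 4 4; -1 -2 3) = Δ·Π!·Σ² = 5/132  (sign +1)
B: Δ: 2! 2! 6! / 11! → 1/13860; sum: t=0:+1/480 = 1/480; 3j²(2 4 4; 2 1 -3) = Δ·Π!·Σ² = 3/110  (sign -1)
I_A²/I_B² = (5/132)/(3/110) = 25/18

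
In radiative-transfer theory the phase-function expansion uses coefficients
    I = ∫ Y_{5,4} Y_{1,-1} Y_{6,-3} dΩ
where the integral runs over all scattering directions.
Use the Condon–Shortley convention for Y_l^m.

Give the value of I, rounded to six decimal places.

-0.070770

Rules hold: Σm=0, L=12 even, 4≤6≤6.
N = 11·3·13 = 429
Δ = 0!·10!·2!/13! = 1/858
Racah Σ t=0..0: t=0:+1/14400 = 1/14400
⇒ 3j(5 1 6; 0 0 0)² = 6/143, sgn +1
Racah Σ t=0..0: t=0:+1/725760 = 1/725760
⇒ 3j(5 1 6; 4 -1 -3)² = 1/286, sgn -1
4πI² = N·(3j₀)²·(3jₘ)² = 9/143
I = -1·√(0.0629371/4π) = -0.07076985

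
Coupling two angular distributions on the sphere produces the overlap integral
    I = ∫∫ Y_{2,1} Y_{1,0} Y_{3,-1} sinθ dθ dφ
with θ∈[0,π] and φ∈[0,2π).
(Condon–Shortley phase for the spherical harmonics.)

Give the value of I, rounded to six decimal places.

-0.233597

Rules hold: Σm=0, L=6 even, 1≤3≤3.
N = 5·3·7 = 105
Δ = 0!·4!·2!/7! = 1/105
Racah Σ t=0..0: t=0:+1/4 = 1/4
⇒ 3j(2 1 3; 0 0 0)² = 3/35, sgn -1
Racah Σ t=0..0: t=0:+1/6 = 1/6
⇒ 3j(2 1 3; 1 0 -1)² = 8/105, sgn +1
4πI² = N·(3j₀)²·(3jₘ)² = 24/35
I = -1·√(0.685714/4π) = -0.23359668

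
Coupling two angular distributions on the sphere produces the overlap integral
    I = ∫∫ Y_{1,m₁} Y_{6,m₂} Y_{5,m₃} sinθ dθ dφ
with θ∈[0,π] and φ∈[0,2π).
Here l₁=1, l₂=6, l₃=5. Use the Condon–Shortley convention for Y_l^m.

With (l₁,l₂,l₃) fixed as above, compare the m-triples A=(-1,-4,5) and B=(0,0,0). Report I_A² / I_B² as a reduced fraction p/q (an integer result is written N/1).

Same 1,6,5: normalisation and zero-m 3j drop out of the ratio.
A: Δ: 2! 0! 10! / 13! → 1/858; sum: t=2:+1/7257600 = 1/7257600; 3j²(1 6 5; -1 -4 5) = Δ·Π!·Σ² = 1/858  (sign +1)
B: Δ: 2! 0! 10! / 13! → 1/858; sum: t=1:−1/14400 = -1/14400; 3j²(1 6 5; 0 0 0) = Δ·Π!·Σ² = 6/143  (sign +1)
I_A²/I_B² = (1/858)/(6/143) = 1/36

1/36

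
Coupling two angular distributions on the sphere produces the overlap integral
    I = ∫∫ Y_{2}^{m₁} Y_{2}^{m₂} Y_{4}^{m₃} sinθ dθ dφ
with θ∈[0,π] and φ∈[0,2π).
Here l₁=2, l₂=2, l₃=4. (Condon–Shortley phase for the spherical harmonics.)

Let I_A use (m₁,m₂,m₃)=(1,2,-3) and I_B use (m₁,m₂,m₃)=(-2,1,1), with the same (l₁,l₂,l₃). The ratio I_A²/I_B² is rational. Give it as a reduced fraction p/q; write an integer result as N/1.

7/1

Same 2,2,4: normalisation and zero-m 3j drop out of the ratio.
A: Δ: 0! 4! 4! / 9! → 1/630; sum: t=0:+1/144 = 1/144; 3j²(2 2 4; 1 2 -3) = Δ·Π!·Σ² = 1/18  (sign -1)
B: Δ: 0! 4! 4! / 9! → 1/630; sum: t=0:+1/144 = 1/144; 3j²(2 2 4; -2 1 1) = Δ·Π!·Σ² = 1/126  (sign -1)
I_A²/I_B² = (1/18)/(1/126) = 7/1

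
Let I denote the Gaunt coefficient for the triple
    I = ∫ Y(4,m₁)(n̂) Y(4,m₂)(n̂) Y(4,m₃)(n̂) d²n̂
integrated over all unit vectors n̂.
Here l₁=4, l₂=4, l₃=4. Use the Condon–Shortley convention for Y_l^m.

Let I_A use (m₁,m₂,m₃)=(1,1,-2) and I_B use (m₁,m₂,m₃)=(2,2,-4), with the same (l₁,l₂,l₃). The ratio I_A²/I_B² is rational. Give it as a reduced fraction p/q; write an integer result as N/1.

l's match ⇒ only the (l;m) 3-j factors differ between A and B.
A: triangle coeff Δ(4,4,4) = 1/450450; Σ_t [1,3]: t=1:−1/576 t=2:+1/144 t=3:−1/576 = 1/288; (3j)²=20/1001 [(4 4 4; 1 1 -2)], sign=+1
B: triangle coeff Δ(4,4,4) = 1/450450; Σ_t [2,2]: t=2:+1/2304 = 1/2304; (3j)²=5/143 [(4 4 4; 2 2 -4)], sign=+1
I_A²/I_B² = (20/1001)/(5/143) = 4/7

4/7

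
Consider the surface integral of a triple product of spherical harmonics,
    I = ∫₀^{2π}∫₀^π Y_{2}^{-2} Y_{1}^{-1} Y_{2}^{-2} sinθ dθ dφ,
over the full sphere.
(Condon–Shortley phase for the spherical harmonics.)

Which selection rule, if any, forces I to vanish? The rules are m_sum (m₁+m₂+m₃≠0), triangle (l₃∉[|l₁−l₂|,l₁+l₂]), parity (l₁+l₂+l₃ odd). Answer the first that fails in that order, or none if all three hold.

m_sum

azimuthal sum: -2 − 1 − 2 = -5  ✗
1 ≤ 2 ≤ 3 (triangle on l)
L = 2 + 1 + 2 = 5 (odd)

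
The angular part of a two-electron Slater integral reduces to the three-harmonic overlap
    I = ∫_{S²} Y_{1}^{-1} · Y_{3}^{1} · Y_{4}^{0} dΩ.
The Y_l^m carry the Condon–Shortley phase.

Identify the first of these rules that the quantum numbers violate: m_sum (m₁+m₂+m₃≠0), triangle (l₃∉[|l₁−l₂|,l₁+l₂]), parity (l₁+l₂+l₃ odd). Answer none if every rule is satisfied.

Σmᵢ = 0  ✓
l₃∈[|l₁−l₂|,l₁+l₂]=[2,4], have l₃=4  ✓
Σlᵢ = 8 ⇒ even  ✓

none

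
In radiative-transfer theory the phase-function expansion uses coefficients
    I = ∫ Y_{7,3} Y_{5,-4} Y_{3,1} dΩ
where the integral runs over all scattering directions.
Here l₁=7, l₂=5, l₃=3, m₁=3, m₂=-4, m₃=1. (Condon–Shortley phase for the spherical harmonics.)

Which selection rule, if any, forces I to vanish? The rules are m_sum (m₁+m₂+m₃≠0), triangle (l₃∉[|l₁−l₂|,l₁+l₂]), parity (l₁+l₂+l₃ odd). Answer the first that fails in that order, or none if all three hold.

Σmᵢ = 0  ✓
l₃∈[|l₁−l₂|,l₁+l₂]=[2,12], have l₃=3  ✓
Σlᵢ = 15 ⇒ odd  ✗

parity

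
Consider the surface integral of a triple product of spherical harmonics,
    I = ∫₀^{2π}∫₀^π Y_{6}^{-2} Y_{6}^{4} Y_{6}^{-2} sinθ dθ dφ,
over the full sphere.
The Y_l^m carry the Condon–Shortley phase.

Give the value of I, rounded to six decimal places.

0.128534

m-sum 0 ✓  L=18 even ✓  0≤6≤12 ✓
Π(2lᵢ+1) = 13×13×13 = 2197
triangle coeff Δ(6,6,6) = 1/325909584
Σ_t [0,6]: t=0:+1/373248000 t=1:−1/1728000 t=2:+1/110592 t=3:−1/46656 t=4:+1/110592 t=5:−1/1728000 t=6:+1/373248000 = -7/1555200
(3j)²=400/46189 [(6 6 6; 0 0 0)], sign=-1
Σ_t [4,6]: t=4:+1/1658880 t=5:−1/518400 t=6:+1/1658880 = -1/1382400
(3j)²=504/46189 [(6 6 6; -2 4 -2)], sign=-1
⇒ 4πI² = 2620800/12623809
I = (+1)√(2620800/12623809/(4π)) = 0.12853364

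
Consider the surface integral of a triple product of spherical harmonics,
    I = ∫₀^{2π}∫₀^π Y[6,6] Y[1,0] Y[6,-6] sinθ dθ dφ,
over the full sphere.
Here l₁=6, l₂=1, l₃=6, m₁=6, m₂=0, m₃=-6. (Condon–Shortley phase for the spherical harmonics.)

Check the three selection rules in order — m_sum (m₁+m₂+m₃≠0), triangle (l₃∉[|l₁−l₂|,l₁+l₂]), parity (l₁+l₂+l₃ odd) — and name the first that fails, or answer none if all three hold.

Σmᵢ = 0  ✓
l₃∈[|l₁−l₂|,l₁+l₂]=[5,7], have l₃=6  ✓
Σlᵢ = 13 ⇒ odd  ✗

parity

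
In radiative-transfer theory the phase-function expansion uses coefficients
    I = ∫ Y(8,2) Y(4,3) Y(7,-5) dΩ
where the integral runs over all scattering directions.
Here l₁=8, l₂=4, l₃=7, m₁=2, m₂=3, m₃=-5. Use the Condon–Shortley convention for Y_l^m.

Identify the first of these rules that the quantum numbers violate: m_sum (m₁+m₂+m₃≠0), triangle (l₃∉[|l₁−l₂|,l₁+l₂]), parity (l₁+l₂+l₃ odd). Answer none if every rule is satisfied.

parity

Σmᵢ = 0  ✓
l₃∈[|l₁−l₂|,l₁+l₂]=[4,12], have l₃=7  ✓
Σlᵢ = 19 ⇒ odd  ✗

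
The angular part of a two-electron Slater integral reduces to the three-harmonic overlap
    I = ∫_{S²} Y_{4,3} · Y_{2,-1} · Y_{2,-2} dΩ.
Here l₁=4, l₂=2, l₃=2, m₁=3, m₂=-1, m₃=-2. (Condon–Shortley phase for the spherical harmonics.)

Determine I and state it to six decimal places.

-0.238414

Rules hold: Σm=0, L=8 even, 2≤2≤6.
N = 9·5·5 = 225
Δ = 4!·4!·0!/9! = 1/630
Racah Σ t=2..2: t=2:+1/16 = 1/16
⇒ 3j(4 2 2; 0 0 0)² = 2/35, sgn +1
Racah Σ t=1..1: t=1:−1/144 = -1/144
⇒ 3j(4 2 2; 3 -1 -2)² = 1/18, sgn -1
4πI² = N·(3j₀)²·(3jₘ)² = 5/7
I = -1·√(0.714286/4π) = -0.23841361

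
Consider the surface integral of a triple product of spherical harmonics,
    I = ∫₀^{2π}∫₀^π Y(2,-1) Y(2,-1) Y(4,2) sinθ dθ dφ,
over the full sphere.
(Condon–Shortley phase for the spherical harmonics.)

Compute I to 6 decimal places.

0.254875

Rules hold: Σm=0, L=8 even, 0≤4≤4.
N = 5·5·9 = 225
Δ = 0!·4!·4!/9! = 1/630
Racah Σ t=0..0: t=0:+1/16 = 1/16
⇒ 3j(2 2 4; 0 0 0)² = 2/35, sgn +1
Racah Σ t=0..0: t=0:+1/36 = 1/36
⇒ 3j(2 2 4; -1 -1 2)² = 4/63, sgn +1
4πI² = N·(3j₀)²·(3jₘ)² = 40/49
I = +1·√(0.816327/4π) = 0.25487487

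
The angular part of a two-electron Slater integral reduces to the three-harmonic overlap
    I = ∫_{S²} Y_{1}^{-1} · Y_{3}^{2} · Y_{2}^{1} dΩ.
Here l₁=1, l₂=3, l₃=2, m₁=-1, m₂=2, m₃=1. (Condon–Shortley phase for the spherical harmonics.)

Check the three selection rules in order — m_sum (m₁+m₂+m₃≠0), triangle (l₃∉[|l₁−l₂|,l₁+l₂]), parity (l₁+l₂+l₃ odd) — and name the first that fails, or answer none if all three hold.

azimuthal sum: -1 + 2 + 1 = 2  ✗
2 ≤ 2 ≤ 4 (triangle on l)
L = 1 + 3 + 2 = 6 (even)

m_sum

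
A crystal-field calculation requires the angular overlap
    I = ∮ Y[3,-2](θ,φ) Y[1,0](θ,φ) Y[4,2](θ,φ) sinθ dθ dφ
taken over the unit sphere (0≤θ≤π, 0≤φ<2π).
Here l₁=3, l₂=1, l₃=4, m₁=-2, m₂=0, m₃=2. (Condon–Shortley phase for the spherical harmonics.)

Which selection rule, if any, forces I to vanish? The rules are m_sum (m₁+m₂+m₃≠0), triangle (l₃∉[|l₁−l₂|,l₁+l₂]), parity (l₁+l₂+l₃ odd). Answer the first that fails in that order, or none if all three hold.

none

m₁+m₂+m₃ = -2 + 0 + 2 = 0  ✓
triangle: |3−1|=2 ≤ l₃=4 ≤ 3+1=4  ✓
parity: l₁+l₂+l₃ = 8 is even  ✓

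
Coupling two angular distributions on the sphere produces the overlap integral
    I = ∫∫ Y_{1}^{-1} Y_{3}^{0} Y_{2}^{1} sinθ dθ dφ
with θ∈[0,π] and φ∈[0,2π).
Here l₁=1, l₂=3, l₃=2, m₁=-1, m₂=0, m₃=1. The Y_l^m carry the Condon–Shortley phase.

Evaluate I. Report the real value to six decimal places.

0.143048

m-sum 0 ✓  L=6 even ✓  2≤2≤4 ✓
Π(2lᵢ+1) = 3×7×5 = 105
triangle coeff Δ(1,3,2) = 1/105
Σ_t [1,1]: t=1:−1/4 = -1/4
(3j)²=3/35 [(1 3 2; 0 0 0)], sign=-1
Σ_t [2,2]: t=2:+1/12 = 1/12
(3j)²=1/35 [(1 3 2; -1 0 1)], sign=-1
⇒ 4πI² = 9/35
I = (+1)√(9/35/(4π)) = 0.14304817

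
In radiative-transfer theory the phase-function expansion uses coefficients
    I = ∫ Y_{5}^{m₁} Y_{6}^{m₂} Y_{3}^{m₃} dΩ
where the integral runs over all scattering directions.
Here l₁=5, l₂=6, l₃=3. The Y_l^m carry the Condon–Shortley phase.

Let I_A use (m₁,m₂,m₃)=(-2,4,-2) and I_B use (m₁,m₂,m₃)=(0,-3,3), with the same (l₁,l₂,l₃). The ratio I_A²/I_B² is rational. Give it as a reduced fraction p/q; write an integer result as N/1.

3/14

Same 5,6,3: normalisation and zero-m 3j drop out of the ratio.
A: Δ: 8! 2! 4! / 15! → 1/675675; sum: t=6:+1/34560 t=7:−1/60480 = 1/80640; 3j²(5 6 3; -2 4 -2) = Δ·Π!·Σ² = 6/1001  (sign -1)
B: Δ: 8! 2! 4! / 15! → 1/675675; sum: t=3:−1/34560 = -1/34560; 3j²(5 6 3; 0 -3 3) = Δ·Π!·Σ² = 4/143  (sign -1)
I_A²/I_B² = (6/1001)/(4/143) = 3/14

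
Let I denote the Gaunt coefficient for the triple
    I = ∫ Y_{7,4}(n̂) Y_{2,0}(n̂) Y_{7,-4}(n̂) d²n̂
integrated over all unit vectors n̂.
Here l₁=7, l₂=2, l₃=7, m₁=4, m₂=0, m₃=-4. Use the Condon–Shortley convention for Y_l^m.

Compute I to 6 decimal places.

Checks pass: Σm=0; 16 even; l₃=7∈[5,9].
(2·7+1)(2·2+1)(2·7+1) = 1125
Δ: 2! 12! 2! / 17! → 1/185640
sum: t=0:+1/2419200 t=1:−1/518400 t=2:+1/2419200 = -1/907200
3j²(7 2 7; 0 0 0) = Δ·Π!·Σ² = 56/3315  (sign +1)
sum: t=0:+1/8709120 t=1:−1/7257600 t=2:+1/159667200 = -1/59875200
3j²(7 2 7; 4 0 -4) = Δ·Π!·Σ² = 8/23205  (sign +1)
combine: 4πI² = 1125·56/3315·8/23205 = 320/48841
take √, sign +1: I = 0.02283378

0.022834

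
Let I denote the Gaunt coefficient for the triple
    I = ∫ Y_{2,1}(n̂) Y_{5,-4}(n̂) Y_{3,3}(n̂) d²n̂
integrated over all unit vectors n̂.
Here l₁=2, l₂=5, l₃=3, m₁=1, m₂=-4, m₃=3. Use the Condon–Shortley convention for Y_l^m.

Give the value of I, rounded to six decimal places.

0.219610

m-sum 0 ✓  L=10 even ✓  3≤3≤7 ✓
Π(2lᵢ+1) = 5×11×7 = 385
triangle coeff Δ(2,5,3) = 1/2310
Σ_t [2,2]: t=2:+1/144 = 1/144
(3j)²=10/231 [(2 5 3; 0 0 0)], sign=-1
Σ_t [1,1]: t=1:−1/4320 = -1/4320
(3j)²=2/55 [(2 5 3; 1 -4 3)], sign=-1
⇒ 4πI² = 20/33
I = (+1)√(20/33/(4π)) = 0.21961050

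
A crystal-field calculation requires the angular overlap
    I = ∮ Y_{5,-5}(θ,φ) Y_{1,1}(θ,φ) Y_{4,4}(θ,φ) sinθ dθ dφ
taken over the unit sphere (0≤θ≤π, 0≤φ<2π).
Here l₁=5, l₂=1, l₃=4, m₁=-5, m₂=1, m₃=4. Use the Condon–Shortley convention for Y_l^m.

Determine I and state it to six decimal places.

-0.329416

m-sum 0 ✓  L=10 even ✓  4≤4≤6 ✓
Π(2lᵢ+1) = 11×3×9 = 297
triangle coeff Δ(5,1,4) = 1/495
Σ_t [1,1]: t=1:−1/576 = -1/576
(3j)²=5/99 [(5 1 4; 0 0 0)], sign=-1
Σ_t [2,2]: t=2:+1/80640 = 1/80640
(3j)²=1/11 [(5 1 4; -5 1 4)], sign=+1
⇒ 4πI² = 15/11
I = (-1)√(15/11/(4π)) = -0.32941575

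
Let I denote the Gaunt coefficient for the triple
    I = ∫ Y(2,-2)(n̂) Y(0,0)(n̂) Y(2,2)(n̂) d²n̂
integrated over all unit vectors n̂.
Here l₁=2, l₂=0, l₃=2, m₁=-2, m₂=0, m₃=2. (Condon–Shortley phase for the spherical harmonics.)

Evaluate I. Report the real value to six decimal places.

m-sum 0 ✓  L=4 even ✓  2≤2≤2 ✓
Π(2lᵢ+1) = 5×1×5 = 25
triangle coeff Δ(2,0,2) = 1/5
Σ_t [0,0]: t=0:+1/4 = 1/4
(3j)²=1/5 [(2 0 2; 0 0 0)], sign=+1
Σ_t [0,0]: t=0:+1/24 = 1/24
(3j)²=1/5 [(2 0 2; -2 0 2)], sign=+1
⇒ 4πI² = 1/1
I = (+1)√(1/1/(4π)) = 0.28209479

0.282095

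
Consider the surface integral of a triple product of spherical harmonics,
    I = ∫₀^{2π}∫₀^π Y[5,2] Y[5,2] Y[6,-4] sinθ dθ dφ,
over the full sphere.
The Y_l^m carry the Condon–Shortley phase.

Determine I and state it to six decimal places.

Rules hold: Σm=0, L=16 even, 0≤6≤10.
N = 11·11·13 = 1573
Δ = 4!·6!·6!/17! = 1/28588560
Racah Σ t=0..4: t=0:+1/345600 t=1:−1/13824 t=2:+1/5184 t=3:−1/13824 t=4:+1/345600 = 7/129600
⇒ 3j(5 5 6; 0 0 0)² = 80/7293, sgn +1
Racah Σ t=1..3: t=1:−1/207360 t=2:+1/57600 t=3:−1/207360 = 1/129600
⇒ 3j(5 5 6; 2 2 -4)² = 168/12155, sgn +1
4πI² = N·(3j₀)²·(3jₘ)² = 896/3757
I = +1·√(0.238488/4π) = 0.13776169

0.137762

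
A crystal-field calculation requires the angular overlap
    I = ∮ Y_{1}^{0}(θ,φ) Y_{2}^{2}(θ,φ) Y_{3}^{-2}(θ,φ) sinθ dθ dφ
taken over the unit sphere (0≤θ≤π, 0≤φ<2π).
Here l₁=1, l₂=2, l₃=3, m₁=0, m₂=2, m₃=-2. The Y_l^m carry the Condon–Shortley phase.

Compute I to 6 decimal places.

Rules hold: Σm=0, L=6 even, 1≤3≤3.
N = 3·5·7 = 105
Δ = 0!·2!·4!/7! = 1/105
Racah Σ t=0..0: t=0:+1/4 = 1/4
⇒ 3j(1 2 3; 0 0 0)² = 3/35, sgn -1
Racah Σ t=0..0: t=0:+1/24 = 1/24
⇒ 3j(1 2 3; 0 2 -2)² = 1/21, sgn -1
4πI² = N·(3j₀)²·(3jₘ)² = 3/7
I = +1·√(0.428571/4π) = 0.18467439

0.184674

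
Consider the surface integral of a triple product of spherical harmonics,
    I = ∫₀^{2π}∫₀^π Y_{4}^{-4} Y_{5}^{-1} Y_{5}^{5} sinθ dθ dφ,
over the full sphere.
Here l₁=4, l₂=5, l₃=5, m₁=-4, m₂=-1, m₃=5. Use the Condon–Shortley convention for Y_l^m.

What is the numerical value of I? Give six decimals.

-0.075170

Checks pass: Σm=0; 14 even; l₃=5∈[1,9].
(2·4+1)(2·5+1)(2·5+1) = 1089
Δ: 4! 4! 6! / 15! → 1/3153150
sum: t=0:+1/69120 t=1:−1/1728 t=2:+1/576 t=3:−1/1728 t=4:+1/69120 = 7/11520
3j²(4 5 5; 0 0 0) = Δ·Π!·Σ² = 2/143  (sign -1)
sum: t=4:+1/414720 = 1/414720
3j²(4 5 5; -4 -1 5) = Δ·Π!·Σ² = 2/429  (sign +1)
combine: 4πI² = 1089·2/143·2/429 = 12/169
take √, sign -1: I = -0.07516962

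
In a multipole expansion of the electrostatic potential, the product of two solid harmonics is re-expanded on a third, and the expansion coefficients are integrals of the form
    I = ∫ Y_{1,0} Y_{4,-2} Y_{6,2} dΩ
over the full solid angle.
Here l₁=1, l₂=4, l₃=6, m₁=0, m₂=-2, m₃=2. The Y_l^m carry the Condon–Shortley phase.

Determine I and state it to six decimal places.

0.000000

|1−4|≤6≤1+4 violated ⇒ I = 0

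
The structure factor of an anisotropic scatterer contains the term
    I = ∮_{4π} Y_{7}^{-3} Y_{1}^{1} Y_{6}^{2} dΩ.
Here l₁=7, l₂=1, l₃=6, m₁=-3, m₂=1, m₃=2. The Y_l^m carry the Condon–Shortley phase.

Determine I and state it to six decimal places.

Checks pass: Σm=0; 14 even; l₃=6∈[6,8].
(2·7+1)(2·1+1)(2·6+1) = 585
Δ: 2! 12! 0! / 15! → 1/1365
sum: t=1:−1/518400 = -1/518400
3j²(7 1 6; 0 0 0) = Δ·Π!·Σ² = 7/195  (sign -1)
sum: t=2:+1/1935360 = 1/1935360
3j²(7 1 6; -3 1 2) = Δ·Π!·Σ² = 3/91  (sign +1)
combine: 4πI² = 585·7/195·3/91 = 9/13
take √, sign -1: I = -0.23471705

-0.234717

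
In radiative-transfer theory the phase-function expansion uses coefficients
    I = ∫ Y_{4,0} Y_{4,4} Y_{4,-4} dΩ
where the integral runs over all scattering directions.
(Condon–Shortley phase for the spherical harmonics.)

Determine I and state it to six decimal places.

Rules hold: Σm=0, L=12 even, 0≤4≤8.
N = 9·9·9 = 729
Δ = 4!·4!·4!/13! = 1/450450
Racah Σ t=0..4: t=0:+1/13824 t=1:−1/216 t=2:+1/64 t=3:−1/216 t=4:+1/13824 = 5/768
⇒ 3j(4 4 4; 0 0 0)² = 18/1001, sgn +1
Racah Σ t=4..4: t=4:+1/13824 = 1/13824
⇒ 3j(4 4 4; 0 4 -4)² = 14/1287, sgn +1
4πI² = N·(3j₀)²·(3jₘ)² = 2916/20449
I = +1·√(0.142599/4π) = 0.10652531

0.106525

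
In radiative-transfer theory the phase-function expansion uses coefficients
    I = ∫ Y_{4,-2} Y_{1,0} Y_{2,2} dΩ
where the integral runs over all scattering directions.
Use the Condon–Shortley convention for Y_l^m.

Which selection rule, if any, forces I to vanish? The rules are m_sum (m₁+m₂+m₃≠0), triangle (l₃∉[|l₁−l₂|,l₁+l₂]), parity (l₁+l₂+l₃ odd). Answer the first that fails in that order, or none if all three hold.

triangle

Σmᵢ = 0  ✓
l₃∈[|l₁−l₂|,l₁+l₂]=[3,5], have l₃=2  ✗
Σlᵢ = 7 ⇒ odd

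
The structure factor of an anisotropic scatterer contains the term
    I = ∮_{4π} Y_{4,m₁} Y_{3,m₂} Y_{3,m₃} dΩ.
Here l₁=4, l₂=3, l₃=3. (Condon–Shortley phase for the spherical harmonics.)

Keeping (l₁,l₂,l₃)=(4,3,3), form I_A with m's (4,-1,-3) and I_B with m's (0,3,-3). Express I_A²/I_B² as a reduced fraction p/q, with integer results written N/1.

l's match ⇒ only the (l;m) 3-j factors differ between A and B.
A: triangle coeff Δ(4,3,3) = 1/34650; Σ_t [0,0]: t=0:+1/1152 = 1/1152; (3j)²=1/33 [(4 3 3; 4 -1 -3)], sign=+1
B: triangle coeff Δ(4,3,3) = 1/34650; Σ_t [4,4]: t=4:+1/1152 = 1/1152; (3j)²=1/154 [(4 3 3; 0 3 -3)], sign=+1
I_A²/I_B² = (1/33)/(1/154) = 14/3

14/3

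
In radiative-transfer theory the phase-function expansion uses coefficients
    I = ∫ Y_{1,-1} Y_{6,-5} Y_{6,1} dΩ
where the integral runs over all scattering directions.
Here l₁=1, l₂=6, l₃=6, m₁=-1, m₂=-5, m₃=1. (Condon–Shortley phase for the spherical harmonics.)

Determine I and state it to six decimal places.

m-sum = -1 − 5 + 1 = -5 ≠ 0 ⇒ I = 0

0.000000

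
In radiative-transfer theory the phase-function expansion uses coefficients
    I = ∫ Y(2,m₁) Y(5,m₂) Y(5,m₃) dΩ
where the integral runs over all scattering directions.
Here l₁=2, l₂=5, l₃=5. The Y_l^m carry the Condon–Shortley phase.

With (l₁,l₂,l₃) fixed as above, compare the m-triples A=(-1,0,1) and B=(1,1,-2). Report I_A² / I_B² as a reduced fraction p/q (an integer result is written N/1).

Same 2,5,5: normalisation and zero-m 3j drop out of the ratio.
A: Δ: 2! 2! 8! / 13! → 1/38610; sum: t=1:−1/1152 t=2:+1/1440 = -1/5760; 3j²(2 5 5; -1 0 1) = Δ·Π!·Σ² = 1/858  (sign -1)
B: Δ: 2! 2! 8! / 13! → 1/38610; sum: t=0:+1/2880 t=1:−1/1440 = -1/2880; 3j²(2 5 5; 1 1 -2) = Δ·Π!·Σ² = 7/715  (sign +1)
I_A²/I_B² = (1/858)/(7/715) = 5/42

5/42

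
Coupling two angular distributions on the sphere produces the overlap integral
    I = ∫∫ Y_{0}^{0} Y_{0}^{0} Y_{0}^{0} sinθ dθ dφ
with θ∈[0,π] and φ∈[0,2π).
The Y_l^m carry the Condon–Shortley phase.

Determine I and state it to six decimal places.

m-sum 0 ✓  L=0 even ✓  0≤0≤0 ✓
Π(2lᵢ+1) = 1×1×1 = 1
triangle coeff Δ(0,0,0) = 1/1
Σ_t [0,0]: t=0:+1/1 = 1/1
(3j)²=1/1 [(0 0 0; 0 0 0)], sign=+1
(m-triple is (0,0,0) — same symbol as above.)
⇒ 4πI² = 1/1
I = (+1)√(1/1/(4π)) = 0.28209479

0.282095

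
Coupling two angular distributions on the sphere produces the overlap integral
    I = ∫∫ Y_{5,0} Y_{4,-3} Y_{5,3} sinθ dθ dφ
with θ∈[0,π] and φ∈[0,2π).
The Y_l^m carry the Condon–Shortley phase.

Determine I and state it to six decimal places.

0.130198

Rules hold: Σm=0, L=14 even, 1≤5≤9.
N = 11·9·11 = 1089
Δ = 4!·6!·4!/15! = 1/3153150
Racah Σ t=0..4: t=0:+1/69120 t=1:−1/1728 t=2:+1/576 t=3:−1/1728 t=4:+1/69120 = 7/11520
⇒ 3j(5 4 5; 0 0 0)² = 2/143, sgn -1
Racah Σ t=0..1: t=0:+1/17280 t=1:−1/6912 = -1/11520
⇒ 3j(5 4 5; 0 -3 3)² = 2/143, sgn -1
4πI² = N·(3j₀)²·(3jₘ)² = 36/169
I = +1·√(0.213018/4π) = 0.13019760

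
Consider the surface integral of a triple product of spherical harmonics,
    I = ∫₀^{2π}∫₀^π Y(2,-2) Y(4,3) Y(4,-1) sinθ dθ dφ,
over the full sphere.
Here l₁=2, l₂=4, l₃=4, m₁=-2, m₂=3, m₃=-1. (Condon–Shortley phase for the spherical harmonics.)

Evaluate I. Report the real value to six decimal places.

m-sum 0 ✓  L=10 even ✓  2≤4≤6 ✓
Π(2lᵢ+1) = 5×9×9 = 405
triangle coeff Δ(2,4,4) = 1/13860
Σ_t [0,2]: t=0:+1/192 t=1:−1/36 t=2:+1/192 = -5/288
(3j)²=20/693 [(2 4 4; 0 0 0)], sign=-1
Σ_t [2,2]: t=2:+1/480 = 1/480
(3j)²=3/110 [(2 4 4; -2 3 -1)], sign=-1
⇒ 4πI² = 270/847
I = (+1)√(270/847/(4π)) = 0.15927046

0.159270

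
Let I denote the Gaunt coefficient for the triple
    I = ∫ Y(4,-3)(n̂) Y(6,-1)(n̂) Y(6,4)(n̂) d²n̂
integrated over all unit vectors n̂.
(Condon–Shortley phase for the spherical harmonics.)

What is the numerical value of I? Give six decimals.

-0.154578

Rules hold: Σm=0, L=16 even, 2≤6≤10.
N = 9·13·13 = 1521
Δ = 4!·4!·8!/17! = 1/15315300
Racah Σ t=0..4: t=0:+1/829440 t=1:−1/25920 t=2:+1/9216 t=3:−1/25920 t=4:+1/829440 = 7/207360
⇒ 3j(4 6 6; 0 0 0)² = 28/2431, sgn +1
Racah Σ t=3..4: t=3:−1/207360 t=4:+1/725760 = -1/290304
⇒ 3j(4 6 6; -3 -1 4)² = 125/7293, sgn -1
4πI² = N·(3j₀)²·(3jₘ)² = 10500/34969
I = -1·√(0.300266/4π) = -0.15457815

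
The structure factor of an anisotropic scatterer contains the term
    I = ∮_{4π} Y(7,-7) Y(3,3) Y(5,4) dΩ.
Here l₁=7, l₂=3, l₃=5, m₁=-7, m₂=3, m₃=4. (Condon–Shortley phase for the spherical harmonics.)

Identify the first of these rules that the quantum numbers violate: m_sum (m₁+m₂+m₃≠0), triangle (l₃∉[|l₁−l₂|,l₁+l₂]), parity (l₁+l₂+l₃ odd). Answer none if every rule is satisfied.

Σmᵢ = 0  ✓
l₃∈[|l₁−l₂|,l₁+l₂]=[4,10], have l₃=5  ✓
Σlᵢ = 15 ⇒ odd  ✗

parity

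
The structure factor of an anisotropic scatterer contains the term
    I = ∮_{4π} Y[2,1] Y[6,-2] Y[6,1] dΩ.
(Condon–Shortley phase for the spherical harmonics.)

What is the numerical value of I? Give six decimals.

Checks pass: Σm=0; 14 even; l₃=6∈[4,8].
(2·2+1)(2·6+1)(2·6+1) = 845
Δ: 2! 2! 10! / 15! → 1/90090
sum: t=0:+1/69120 t=1:−1/14400 t=2:+1/69120 = -7/172800
3j²(2 6 6; 0 0 0) = Δ·Π!·Σ² = 14/715  (sign -1)
sum: t=0:+1/34560 t=1:−1/60480 = 1/80640
3j²(2 6 6; 1 -2 1) = Δ·Π!·Σ² = 6/1001  (sign -1)
combine: 4πI² = 845·14/715·6/1001 = 12/121
take √, sign +1: I = 0.08883682

0.088837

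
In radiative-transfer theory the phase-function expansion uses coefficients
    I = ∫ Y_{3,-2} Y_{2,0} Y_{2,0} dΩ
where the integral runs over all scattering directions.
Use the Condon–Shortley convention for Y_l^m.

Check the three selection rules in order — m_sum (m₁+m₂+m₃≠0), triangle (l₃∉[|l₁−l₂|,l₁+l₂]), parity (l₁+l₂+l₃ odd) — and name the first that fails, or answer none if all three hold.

m_sum

Σmᵢ = -2  ✗
l₃∈[|l₁−l₂|,l₁+l₂]=[1,5], have l₃=2
Σlᵢ = 7 ⇒ odd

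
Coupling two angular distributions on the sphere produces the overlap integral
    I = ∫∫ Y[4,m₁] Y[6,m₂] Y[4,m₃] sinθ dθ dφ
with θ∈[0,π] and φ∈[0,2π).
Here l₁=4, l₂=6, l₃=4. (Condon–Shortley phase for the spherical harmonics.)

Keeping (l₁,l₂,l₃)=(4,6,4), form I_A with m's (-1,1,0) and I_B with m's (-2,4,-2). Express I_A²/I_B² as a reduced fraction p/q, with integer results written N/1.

5/12

Same 4,6,4: normalisation and zero-m 3j drop out of the ratio.
A: Δ: 6! 2! 6! / 15! → 1/1261260; sum: t=3:−1/3456 t=4:+1/1728 t=5:−1/11520 = 7/34560; 3j²(4 6 4; -1 1 0) = Δ·Π!·Σ² = 7/858  (sign +1)
B: Δ: 6! 2! 6! / 15! → 1/1261260; sum: t=4:+1/69120 t=5:−1/14400 t=6:+1/69120 = -7/172800; 3j²(4 6 4; -2 4 -2) = Δ·Π!·Σ² = 14/715  (sign -1)
I_A²/I_B² = (7/858)/(14/715) = 5/12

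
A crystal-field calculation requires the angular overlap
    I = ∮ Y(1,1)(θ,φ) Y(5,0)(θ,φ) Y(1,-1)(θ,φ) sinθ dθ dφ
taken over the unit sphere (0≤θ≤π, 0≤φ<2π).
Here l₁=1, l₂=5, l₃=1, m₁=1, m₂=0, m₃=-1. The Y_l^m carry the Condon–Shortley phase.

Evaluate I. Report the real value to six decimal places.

0.000000

triangle: need 4≤l₃≤6, have 1; I=0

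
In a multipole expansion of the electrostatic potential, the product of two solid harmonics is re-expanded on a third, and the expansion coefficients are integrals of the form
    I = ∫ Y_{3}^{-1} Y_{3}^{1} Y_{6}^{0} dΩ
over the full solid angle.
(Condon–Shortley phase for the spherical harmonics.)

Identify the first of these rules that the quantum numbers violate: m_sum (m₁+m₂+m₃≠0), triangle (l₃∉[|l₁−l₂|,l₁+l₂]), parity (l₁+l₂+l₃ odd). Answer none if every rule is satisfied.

none

Σmᵢ = 0  ✓
l₃∈[|l₁−l₂|,l₁+l₂]=[0,6], have l₃=6  ✓
Σlᵢ = 12 ⇒ even  ✓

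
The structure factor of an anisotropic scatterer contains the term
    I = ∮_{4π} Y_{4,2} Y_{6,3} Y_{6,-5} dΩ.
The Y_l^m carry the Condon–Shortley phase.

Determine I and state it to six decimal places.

Rules hold: Σm=0, L=16 even, 2≤6≤10.
N = 9·13·13 = 1521
Δ = 4!·4!·8!/17! = 1/15315300
Racah Σ t=0..4: t=0:+1/829440 t=1:−1/25920 t=2:+1/9216 t=3:−1/25920 t=4:+1/829440 = 7/207360
⇒ 3j(4 6 6; 0 0 0)² = 28/2431, sgn +1
Racah Σ t=1..2: t=1:−1/1451520 t=2:+1/483840 = 1/725760
⇒ 3j(4 6 6; 2 3 -5)² = 24/1547, sgn -1
4πI² = N·(3j₀)²·(3jₘ)² = 864/3179
I = -1·√(0.271784/4π) = -0.14706410

-0.147064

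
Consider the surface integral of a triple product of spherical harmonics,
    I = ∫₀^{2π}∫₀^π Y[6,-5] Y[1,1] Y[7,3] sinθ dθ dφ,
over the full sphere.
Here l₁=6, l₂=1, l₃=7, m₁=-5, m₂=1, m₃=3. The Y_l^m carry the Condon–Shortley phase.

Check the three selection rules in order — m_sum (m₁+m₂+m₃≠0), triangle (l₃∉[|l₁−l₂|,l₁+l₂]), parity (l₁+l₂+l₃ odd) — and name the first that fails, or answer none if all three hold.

m₁+m₂+m₃ = -5 + 1 + 3 = -1  ✗
triangle: |6−1|=5 ≤ l₃=7 ≤ 6+1=7
parity: l₁+l₂+l₃ = 14 is even

m_sum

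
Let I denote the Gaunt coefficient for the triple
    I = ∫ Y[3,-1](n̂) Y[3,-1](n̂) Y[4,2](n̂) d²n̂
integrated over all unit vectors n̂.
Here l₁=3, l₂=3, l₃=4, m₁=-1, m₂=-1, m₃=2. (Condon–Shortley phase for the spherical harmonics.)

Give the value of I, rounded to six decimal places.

0.162193

m-sum 0 ✓  L=10 even ✓  0≤4≤6 ✓
Π(2lᵢ+1) = 7×7×9 = 441
triangle coeff Δ(3,3,4) = 1/34650
Σ_t [0,2]: t=0:+1/72 t=1:−1/16 t=2:+1/72 = -5/144
(3j)²=2/77 [(3 3 4; 0 0 0)], sign=-1
Σ_t [0,2]: t=0:+1/192 t=1:−1/36 t=2:+1/192 = -5/288
(3j)²=20/693 [(3 3 4; -1 -1 2)], sign=-1
⇒ 4πI² = 40/121
I = (+1)√(40/121/(4π)) = 0.16219310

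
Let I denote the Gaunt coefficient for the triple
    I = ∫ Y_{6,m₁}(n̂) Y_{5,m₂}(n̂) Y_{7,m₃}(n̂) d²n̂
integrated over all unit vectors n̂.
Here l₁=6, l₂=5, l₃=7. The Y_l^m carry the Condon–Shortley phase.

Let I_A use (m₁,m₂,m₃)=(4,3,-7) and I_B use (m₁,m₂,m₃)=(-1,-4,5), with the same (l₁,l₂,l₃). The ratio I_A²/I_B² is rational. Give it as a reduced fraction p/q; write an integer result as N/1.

273/128

Shared (l₁,l₂,l₃)=(6,5,7): N and (l;000)² cancel in I_A²/I_B².
A: Δ = 4!·8!·6!/19! = 1/174594420; Racah Σ t=2..2: t=2:+1/116121600 = 1/116121600; ⇒ 3j(6 5 7; 4 3 -7)² = 7/323, sgn +1
B: Δ = 4!·8!·6!/19! = 1/174594420; Racah Σ t=0..1: t=0:+1/14515200 t=1:−1/6220800 = -1/10886400; ⇒ 3j(6 5 7; -1 -4 5)² = 128/12597, sgn -1
I_A²/I_B² = (7/323)/(128/12597) = 273/128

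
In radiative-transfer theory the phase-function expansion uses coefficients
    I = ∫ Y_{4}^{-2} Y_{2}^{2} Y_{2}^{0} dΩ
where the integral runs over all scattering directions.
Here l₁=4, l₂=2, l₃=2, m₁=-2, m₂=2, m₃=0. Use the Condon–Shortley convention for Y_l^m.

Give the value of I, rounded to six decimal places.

0.156078

m-sum 0 ✓  L=8 even ✓  2≤2≤6 ✓
Π(2lᵢ+1) = 9×5×5 = 225
triangle coeff Δ(4,2,2) = 1/630
Σ_t [2,2]: t=2:+1/16 = 1/16
(3j)²=2/35 [(4 2 2; 0 0 0)], sign=+1
Σ_t [4,4]: t=4:+1/96 = 1/96
(3j)²=1/42 [(4 2 2; -2 2 0)], sign=+1
⇒ 4πI² = 15/49
I = (+1)√(15/49/(4π)) = 0.15607835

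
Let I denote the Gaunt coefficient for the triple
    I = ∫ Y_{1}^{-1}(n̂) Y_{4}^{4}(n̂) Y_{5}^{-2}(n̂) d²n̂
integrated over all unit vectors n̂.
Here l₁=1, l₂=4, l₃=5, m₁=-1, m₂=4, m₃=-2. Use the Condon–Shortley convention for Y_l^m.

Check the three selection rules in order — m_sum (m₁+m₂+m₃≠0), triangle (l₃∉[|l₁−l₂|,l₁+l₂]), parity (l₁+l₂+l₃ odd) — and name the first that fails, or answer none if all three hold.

m_sum

azimuthal sum: -1 + 4 − 2 = 1  ✗
3 ≤ 5 ≤ 5 (triangle on l)
L = 1 + 4 + 5 = 10 (even)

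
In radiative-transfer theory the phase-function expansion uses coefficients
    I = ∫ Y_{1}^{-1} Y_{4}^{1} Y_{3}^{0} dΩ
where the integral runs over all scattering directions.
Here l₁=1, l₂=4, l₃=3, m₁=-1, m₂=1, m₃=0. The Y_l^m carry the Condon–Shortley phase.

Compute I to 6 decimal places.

Checks pass: Σm=0; 8 even; l₃=3∈[3,5].
(2·1+1)(2·4+1)(2·3+1) = 189
Δ: 2! 0! 6! / 9! → 1/252
sum: t=1:−1/36 = -1/36
3j²(1 4 3; 0 0 0) = Δ·Π!·Σ² = 4/63  (sign +1)
sum: t=2:+1/72 = 1/72
3j²(1 4 3; -1 1 0) = Δ·Π!·Σ² = 5/126  (sign -1)
combine: 4πI² = 189·4/63·5/126 = 10/21
take √, sign -1: I = -0.19466390

-0.194664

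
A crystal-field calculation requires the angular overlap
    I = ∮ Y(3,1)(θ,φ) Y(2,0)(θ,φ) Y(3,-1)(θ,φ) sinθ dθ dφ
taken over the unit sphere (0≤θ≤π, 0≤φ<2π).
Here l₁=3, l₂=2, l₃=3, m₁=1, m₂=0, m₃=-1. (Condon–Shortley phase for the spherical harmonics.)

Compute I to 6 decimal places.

-0.126157

m-sum 0 ✓  L=8 even ✓  1≤3≤5 ✓
Π(2lᵢ+1) = 7×5×7 = 245
triangle coeff Δ(3,2,3) = 1/3780
Σ_t [0,2]: t=0:+1/24 t=1:−1/4 t=2:+1/24 = -1/6
(3j)²=4/105 [(3 2 3; 0 0 0)], sign=+1
Σ_t [0,2]: t=0:+1/16 t=1:−1/6 t=2:+1/96 = -3/32
(3j)²=3/140 [(3 2 3; 1 0 -1)], sign=-1
⇒ 4πI² = 1/5
I = (-1)√(1/5/(4π)) = -0.12615663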